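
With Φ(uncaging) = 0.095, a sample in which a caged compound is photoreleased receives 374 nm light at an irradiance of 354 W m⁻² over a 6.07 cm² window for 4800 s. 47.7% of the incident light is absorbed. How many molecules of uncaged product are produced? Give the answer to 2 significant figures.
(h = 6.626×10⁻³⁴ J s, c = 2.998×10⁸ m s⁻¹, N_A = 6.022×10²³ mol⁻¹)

8.8×10¹⁹ molecules

Photon energy at 374 nm: hc/λ = (6.626×10⁻³⁴)(2.998×10⁸)/(374×10⁻⁹) = 5.311×10⁻¹⁹ J.
Energy delivered: (354 W m⁻²)(6.07×10⁻⁴ m²)(4800 s) = 1031 J.
Photons incident: 1031 / 5.311×10⁻¹⁹ = 1.941×10²¹, i.e. 1.941×10²¹/6.022×10²³ = 0.003223 mol.
Photons absorbed: 0.477 × 0.003223 = 0.001537 mol.
Product: Φ × n_abs = 0.095 × 0.001537 = 1.460×10⁻⁴ mol.
As a count: 1.460×10⁻⁴ × 6.022×10²³ = 8.8×10¹⁹.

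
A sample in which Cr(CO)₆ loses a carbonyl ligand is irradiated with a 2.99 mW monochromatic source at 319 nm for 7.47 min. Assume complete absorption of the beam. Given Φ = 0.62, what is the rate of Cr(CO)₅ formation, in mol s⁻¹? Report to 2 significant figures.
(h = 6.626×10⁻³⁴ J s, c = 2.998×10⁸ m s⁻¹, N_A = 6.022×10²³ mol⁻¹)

Photon energy at 319 nm: hc/λ = (6.626×10⁻³⁴)(2.998×10⁸)/(319×10⁻⁹) = 6.227×10⁻¹⁹ J.
Energy delivered: (2.99 mW)(448.2 s) = 1.340 J.
Photons incident: 1.340 / 6.227×10⁻¹⁹ = 2.152×10¹⁸, i.e. 2.152×10¹⁸/6.022×10²³ = 3.574×10⁻⁶ mol.
Product formed: 0.62 × 3.574×10⁻⁶ = 2.216×10⁻⁶ mol.
Rate: 2.216×10⁻⁶ / 448.2 s = 4.9×10⁻⁹ mol s⁻¹.

4.9×10⁻⁹ mol s⁻¹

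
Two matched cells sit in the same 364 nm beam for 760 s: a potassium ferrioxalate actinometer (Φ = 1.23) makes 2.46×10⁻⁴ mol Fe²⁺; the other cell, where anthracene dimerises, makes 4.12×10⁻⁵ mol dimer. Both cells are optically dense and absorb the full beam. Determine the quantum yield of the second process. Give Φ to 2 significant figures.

Photons absorbed by the actinometer: 2.46×10⁻⁴ / 1.23 = 2.000×10⁻⁴ mol.
Φ(unknown) = 4.12×10⁻⁵ / 2.000×10⁻⁴ = 0.21.

Φ = 0.21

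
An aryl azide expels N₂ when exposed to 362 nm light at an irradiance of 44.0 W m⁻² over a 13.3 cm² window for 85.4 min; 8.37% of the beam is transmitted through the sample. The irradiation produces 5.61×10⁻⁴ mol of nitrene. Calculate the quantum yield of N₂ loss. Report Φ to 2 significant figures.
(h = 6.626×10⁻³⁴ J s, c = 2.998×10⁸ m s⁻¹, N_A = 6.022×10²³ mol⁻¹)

Photon energy at 362 nm: hc/λ = (6.626×10⁻³⁴)(2.998×10⁸)/(362×10⁻⁹) = 5.487×10⁻¹⁹ J.
Energy delivered: (44.0 W m⁻²)(13.3×10⁻⁴ m²)(5124 s) = 299.9 J.
Photons incident: 299.9 / 5.487×10⁻¹⁹ = 5.466×10²⁰, i.e. 5.466×10²⁰/6.022×10²³ = 9.077×10⁻⁴ mol.
Fraction absorbed: 1 − 8.37/100 = 0.9163.
Photons absorbed: 0.9163 × 9.077×10⁻⁴ = 8.317×10⁻⁴ mol.
Φ = 5.61×10⁻⁴ mol / 8.317×10⁻⁴ mol photons = 0.67.

Φ = 0.67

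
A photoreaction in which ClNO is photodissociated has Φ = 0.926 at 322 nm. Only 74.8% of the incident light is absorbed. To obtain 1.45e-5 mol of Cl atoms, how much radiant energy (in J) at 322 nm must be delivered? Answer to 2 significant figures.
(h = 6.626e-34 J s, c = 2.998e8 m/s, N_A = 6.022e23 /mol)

Photons that must be absorbed: 1.45e-5 / 0.926 = 1.566e-5 mol.
Incident photons needed: 1.566e-5 / 0.748 = 2.094e-5 mol.
Photon energy: hc/λ = 6.169e-19 J; per mole, 3.715e5 J mol⁻¹.
Energy required: 2.094e-5 × 3.715e5 = 7.8 J.

7.8 J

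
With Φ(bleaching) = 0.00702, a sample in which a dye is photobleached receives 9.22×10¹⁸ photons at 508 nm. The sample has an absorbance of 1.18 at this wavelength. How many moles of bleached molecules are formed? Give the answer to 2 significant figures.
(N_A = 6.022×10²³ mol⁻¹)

Moles of photons: 9.22×10¹⁸ / 6.022×10²³ = 1.531×10⁻⁵ mol.
Fraction absorbed: 1 − 10^(−1.18) = 0.9339.
Photons absorbed: 0.9339 × 1.531×10⁻⁵ = 1.430×10⁻⁵ mol.
Product: Φ × n_abs = 0.00702 × 1.430×10⁻⁵ = 1.004×10⁻⁷ mol.

1.0×10⁻⁷ mol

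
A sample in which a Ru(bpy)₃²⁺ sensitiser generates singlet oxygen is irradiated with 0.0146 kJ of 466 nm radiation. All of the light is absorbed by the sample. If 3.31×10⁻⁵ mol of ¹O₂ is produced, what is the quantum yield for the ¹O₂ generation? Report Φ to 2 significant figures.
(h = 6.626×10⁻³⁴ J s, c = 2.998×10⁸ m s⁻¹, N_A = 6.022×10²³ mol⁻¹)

Φ = 0.58

Photon energy at 466 nm: hc/λ = (6.626×10⁻³⁴)(2.998×10⁸)/(466×10⁻⁹) = 4.263×10⁻¹⁹ J.
Incident energy: 0.0146 kJ = 14.6 J.
Photons incident: 14.6 / 4.263×10⁻¹⁹ = 3.425×10¹⁹, i.e. 3.425×10¹⁹/6.022×10²³ = 5.687×10⁻⁵ mol.
Φ = 3.31×10⁻⁵ mol / 5.687×10⁻⁵ mol photons = 0.58.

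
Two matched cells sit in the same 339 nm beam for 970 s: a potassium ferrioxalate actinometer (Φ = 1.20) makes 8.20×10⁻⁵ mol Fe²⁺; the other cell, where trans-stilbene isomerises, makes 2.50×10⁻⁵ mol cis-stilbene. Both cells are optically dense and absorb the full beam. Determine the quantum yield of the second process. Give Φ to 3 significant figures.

Φ = 0.366

Photons absorbed by the actinometer: 8.20×10⁻⁵ / 1.20 = 6.833×10⁻⁵ mol.
Φ(unknown) = 2.50×10⁻⁵ / 6.833×10⁻⁵ = 0.366.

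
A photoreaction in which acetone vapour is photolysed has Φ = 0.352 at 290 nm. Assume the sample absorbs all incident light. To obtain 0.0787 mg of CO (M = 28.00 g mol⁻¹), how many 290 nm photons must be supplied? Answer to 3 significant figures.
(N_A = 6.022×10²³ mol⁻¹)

Product: 0.0787 mg / 28.00 g mol⁻¹ = 2.811×10⁻⁶ mol.
Photons that must be absorbed: 2.811×10⁻⁶ / 0.352 = 7.986×10⁻⁶ mol.
Photon count: 7.986×10⁻⁶ × 6.022×10²³ = 4.81×10¹⁸.

4.81×10¹⁸ photons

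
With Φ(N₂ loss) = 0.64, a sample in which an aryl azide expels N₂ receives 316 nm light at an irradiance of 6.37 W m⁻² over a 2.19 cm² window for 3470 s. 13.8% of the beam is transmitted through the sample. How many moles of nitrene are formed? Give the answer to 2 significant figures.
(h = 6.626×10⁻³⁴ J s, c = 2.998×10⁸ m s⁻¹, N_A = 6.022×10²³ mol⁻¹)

7.1×10⁻⁶ mol

Photon energy at 316 nm: hc/λ = (6.626×10⁻³⁴)(2.998×10⁸)/(316×10⁻⁹) = 6.286×10⁻¹⁹ J.
Energy delivered: (6.37 W m⁻²)(2.19×10⁻⁴ m²)(3470 s) = 4.841 J.
Photons incident: 4.841 / 6.286×10⁻¹⁹ = 7.701×10¹⁸, i.e. 7.701×10¹⁸/6.022×10²³ = 1.279×10⁻⁵ mol.
Fraction absorbed: 1 − 13.8/100 = 0.8620.
Photons absorbed: 0.8620 × 1.279×10⁻⁵ = 1.102×10⁻⁵ mol.
Product: Φ × n_abs = 0.64 × 1.102×10⁻⁵ = 7.053×10⁻⁶ mol.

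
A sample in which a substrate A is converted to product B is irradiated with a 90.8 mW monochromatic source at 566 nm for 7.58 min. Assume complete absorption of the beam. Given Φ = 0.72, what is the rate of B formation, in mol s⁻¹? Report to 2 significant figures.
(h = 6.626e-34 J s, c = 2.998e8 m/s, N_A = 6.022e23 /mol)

3.1e-7 mol s⁻¹

Photon energy at 566 nm: hc/λ = (6.626e-34)(2.998e8)/(566e-9) = 3.510e-19 J.
Energy delivered: (90.8 mW)(454.8 s) = 41.30 J.
Photons incident: 41.30 / 3.510e-19 = 1.177e20, i.e. 1.177e20/6.022e23 = 1.955e-4 mol.
Product formed: 0.72 × 1.955e-4 = 1.408e-4 mol.
Rate: 1.408e-4 / 454.8 s = 3.1e-7 mol s⁻¹.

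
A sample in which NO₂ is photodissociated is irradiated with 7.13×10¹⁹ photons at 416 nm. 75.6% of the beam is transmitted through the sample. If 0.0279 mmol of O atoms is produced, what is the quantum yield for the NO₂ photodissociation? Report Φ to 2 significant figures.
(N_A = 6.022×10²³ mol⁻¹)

Φ = 0.97

Product: 0.0279 mmol = 2.79×10⁻⁵ mol.
Moles of photons: 7.13×10¹⁹ / 6.022×10²³ = 1.184×10⁻⁴ mol.
Fraction absorbed: 1 − 75.6/100 = 0.2440.
Photons absorbed: 0.2440 × 1.184×10⁻⁴ = 2.889×10⁻⁵ mol.
Φ = 2.79×10⁻⁵ mol / 2.889×10⁻⁵ mol photons = 0.97.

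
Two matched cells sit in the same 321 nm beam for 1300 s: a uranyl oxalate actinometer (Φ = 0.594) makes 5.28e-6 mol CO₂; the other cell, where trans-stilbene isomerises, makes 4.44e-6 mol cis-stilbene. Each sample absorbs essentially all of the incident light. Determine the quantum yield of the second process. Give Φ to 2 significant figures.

Φ = 0.50

Photons absorbed by the actinometer: 5.28e-6 / 0.594 = 8.889e-6 mol.
Φ(unknown) = 4.44e-6 / 8.889e-6 = 0.50.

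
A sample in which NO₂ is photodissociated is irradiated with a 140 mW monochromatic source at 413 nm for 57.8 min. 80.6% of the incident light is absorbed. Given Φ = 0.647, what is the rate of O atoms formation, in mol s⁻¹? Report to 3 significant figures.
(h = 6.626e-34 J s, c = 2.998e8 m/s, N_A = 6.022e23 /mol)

2.52e-7 mol s⁻¹

Photon energy at 413 nm: hc/λ = (6.626e-34)(2.998e8)/(413e-9) = 4.810e-19 J.
Energy delivered: (140 mW)(3468 s) = 485.5 J.
Photons incident: 485.5 / 4.810e-19 = 1.009e21, i.e. 1.009e21/6.022e23 = 0.001676 mol.
Photons absorbed: 0.806 × 0.001676 = 0.001351 mol.
Product formed: 0.647 × 0.001351 = 8.741e-4 mol.
Rate: 8.741e-4 / 3468 s = 2.52e-7 mol s⁻¹.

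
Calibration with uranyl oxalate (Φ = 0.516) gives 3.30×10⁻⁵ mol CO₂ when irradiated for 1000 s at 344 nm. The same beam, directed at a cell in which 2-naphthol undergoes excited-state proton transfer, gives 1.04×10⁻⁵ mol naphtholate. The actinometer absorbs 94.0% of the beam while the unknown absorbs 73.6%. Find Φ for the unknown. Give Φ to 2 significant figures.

Photons absorbed by the actinometer: 3.30×10⁻⁵ / 0.516 = 6.395×10⁻⁵ mol.
Incident flux: 6.395×10⁻⁵ / 0.940 = 6.803×10⁻⁵ einstein.
Absorbed by unknown: 0.736 × 6.803×10⁻⁵ = 5.007×10⁻⁵ mol.
Φ(unknown) = 1.04×10⁻⁵ / 5.007×10⁻⁵ = 0.21.

Φ = 0.21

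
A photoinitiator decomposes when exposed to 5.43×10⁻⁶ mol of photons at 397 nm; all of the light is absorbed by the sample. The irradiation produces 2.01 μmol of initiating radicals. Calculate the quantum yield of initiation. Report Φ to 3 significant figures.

Product: 2.01 μmol = 2.01×10⁻⁶ mol.
Φ = 2.01×10⁻⁶ mol / 5.43×10⁻⁶ mol photons = 0.370.

Φ = 0.370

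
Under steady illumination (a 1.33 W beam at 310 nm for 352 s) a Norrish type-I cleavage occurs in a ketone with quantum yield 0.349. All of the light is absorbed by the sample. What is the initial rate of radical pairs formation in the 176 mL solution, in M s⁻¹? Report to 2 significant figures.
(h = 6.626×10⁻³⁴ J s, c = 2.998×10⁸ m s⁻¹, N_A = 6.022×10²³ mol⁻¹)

6.8×10⁻⁶ M s⁻¹

Photon energy at 310 nm: hc/λ = (6.626×10⁻³⁴)(2.998×10⁸)/(310×10⁻⁹) = 6.408×10⁻¹⁹ J.
Energy delivered: (1.33 W)(352 s) = 468.2 J.
Photons incident: 468.2 / 6.408×10⁻¹⁹ = 7.306×10²⁰, i.e. 7.306×10²⁰/6.022×10²³ = 0.001213 mol.
Product formed: 0.349 × 0.001213 = 4.233×10⁻⁴ mol.
Rate: 4.233×10⁻⁴ mol / (352 s × 0.176 L) = 6.8×10⁻⁶ M s⁻¹.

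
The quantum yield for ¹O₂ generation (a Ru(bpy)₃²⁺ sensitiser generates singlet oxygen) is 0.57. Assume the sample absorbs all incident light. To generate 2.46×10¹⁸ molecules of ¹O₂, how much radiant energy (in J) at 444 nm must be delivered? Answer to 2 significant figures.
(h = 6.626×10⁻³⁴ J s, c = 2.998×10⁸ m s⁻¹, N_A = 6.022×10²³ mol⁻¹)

1.9 J

Product: 2.46×10¹⁸ / 6.022×10²³ = 4.085×10⁻⁶ mol.
Photons that must be absorbed: 4.085×10⁻⁶ / 0.57 = 7.167×10⁻⁶ mol.
Photon energy: hc/λ = 4.474×10⁻¹⁹ J; per mole, 2.694×10⁵ J mol⁻¹.
Energy required: 7.167×10⁻⁶ × 2.694×10⁵ = 1.9 J.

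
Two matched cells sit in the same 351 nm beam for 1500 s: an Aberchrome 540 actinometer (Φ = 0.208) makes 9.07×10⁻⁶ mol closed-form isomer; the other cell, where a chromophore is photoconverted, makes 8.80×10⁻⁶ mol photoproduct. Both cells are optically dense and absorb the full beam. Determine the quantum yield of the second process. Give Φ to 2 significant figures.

Φ = 0.20

Photons absorbed by the actinometer: 9.07×10⁻⁶ / 0.208 = 4.361×10⁻⁵ mol.
Φ(unknown) = 8.80×10⁻⁶ / 4.361×10⁻⁵ = 0.20.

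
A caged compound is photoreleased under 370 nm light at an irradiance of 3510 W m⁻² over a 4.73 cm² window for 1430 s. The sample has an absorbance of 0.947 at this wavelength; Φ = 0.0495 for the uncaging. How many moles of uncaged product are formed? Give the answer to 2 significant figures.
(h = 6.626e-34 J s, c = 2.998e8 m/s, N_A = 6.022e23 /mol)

Photon energy at 370 nm: hc/λ = (6.626e-34)(2.998e8)/(370e-9) = 5.369e-19 J.
Energy delivered: (3510 W m⁻²)(4.73e-4 m²)(1430 s) = 2374 J.
Photons incident: 2374 / 5.369e-19 = 4.422e21, i.e. 4.422e21/6.022e23 = 0.007343 mol.
Fraction absorbed: 1 − 10^(−0.947) = 0.8870.
Photons absorbed: 0.8870 × 0.007343 = 0.006513 mol.
Product: Φ × n_abs = 0.0495 × 0.006513 = 3.224e-4 mol.

3.2e-4 mol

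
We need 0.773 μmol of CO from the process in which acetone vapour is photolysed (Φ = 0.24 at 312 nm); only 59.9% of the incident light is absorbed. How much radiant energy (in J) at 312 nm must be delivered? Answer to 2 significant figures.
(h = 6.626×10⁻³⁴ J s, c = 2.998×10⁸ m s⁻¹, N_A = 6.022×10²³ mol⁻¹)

Product: 0.773 μmol = 7.73×10⁻⁷ mol.
Photons that must be absorbed: 7.73×10⁻⁷ / 0.24 = 3.221×10⁻⁶ mol.
Incident photons needed: 3.221×10⁻⁶ / 0.599 = 5.377×10⁻⁶ mol.
Photon energy: hc/λ = 6.367×10⁻¹⁹ J; per mole, 3.834×10⁵ J mol⁻¹.
Energy required: 5.377×10⁻⁶ × 3.834×10⁵ = 2.1 J.

2.1 J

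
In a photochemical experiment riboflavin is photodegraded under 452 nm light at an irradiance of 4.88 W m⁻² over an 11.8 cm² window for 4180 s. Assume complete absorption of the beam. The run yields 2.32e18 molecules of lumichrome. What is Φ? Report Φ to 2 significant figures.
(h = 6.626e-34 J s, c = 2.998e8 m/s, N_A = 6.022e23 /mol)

Product: 2.32e18 / 6.022e23 = 3.853e-6 mol.
Photon energy at 452 nm: hc/λ = (6.626e-34)(2.998e8)/(452e-9) = 4.395e-19 J.
Energy delivered: (4.88 W m⁻²)(11.8e-4 m²)(4180 s) = 24.07 J.
Photons incident: 24.07 / 4.395e-19 = 5.477e19, i.e. 5.477e19/6.022e23 = 9.095e-5 mol.
Φ = 3.853e-6 mol / 9.095e-5 mol photons = 0.042.

Φ = 0.042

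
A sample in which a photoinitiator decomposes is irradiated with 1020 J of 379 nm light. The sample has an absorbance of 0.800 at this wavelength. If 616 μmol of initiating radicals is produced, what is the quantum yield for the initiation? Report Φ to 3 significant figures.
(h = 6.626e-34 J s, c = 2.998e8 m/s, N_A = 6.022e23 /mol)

Φ = 0.227

Product: 616 μmol = 6.16e-4 mol.
Photon energy at 379 nm: hc/λ = (6.626e-34)(2.998e8)/(379e-9) = 5.241e-19 J.
Photons incident: 1020 / 5.241e-19 = 1.946e21, i.e. 1.946e21/6.022e23 = 0.003231 mol.
Fraction absorbed: 1 − 10^(−0.800) = 0.8415.
Photons absorbed: 0.8415 × 0.003231 = 0.002719 mol.
Φ = 6.16e-4 mol / 0.002719 mol photons = 0.227.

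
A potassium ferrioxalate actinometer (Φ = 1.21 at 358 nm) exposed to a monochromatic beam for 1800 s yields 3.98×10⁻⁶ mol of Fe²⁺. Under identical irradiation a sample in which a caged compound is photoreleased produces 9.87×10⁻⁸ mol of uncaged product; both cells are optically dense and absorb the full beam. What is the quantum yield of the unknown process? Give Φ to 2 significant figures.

Photons absorbed by the actinometer: 3.98×10⁻⁶ / 1.21 = 3.289×10⁻⁶ mol.
Φ(unknown) = 9.87×10⁻⁸ / 3.289×10⁻⁶ = 0.030.

Φ = 0.030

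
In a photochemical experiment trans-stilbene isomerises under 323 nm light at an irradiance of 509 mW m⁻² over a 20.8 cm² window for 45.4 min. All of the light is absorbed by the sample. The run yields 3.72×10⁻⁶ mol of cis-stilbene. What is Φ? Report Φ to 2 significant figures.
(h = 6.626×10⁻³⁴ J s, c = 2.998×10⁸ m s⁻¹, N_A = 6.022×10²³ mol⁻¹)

Φ = 0.48

Photon energy at 323 nm: hc/λ = (6.626×10⁻³⁴)(2.998×10⁸)/(323×10⁻⁹) = 6.150×10⁻¹⁹ J.
Energy delivered: (509 mW m⁻²)(20.8×10⁻⁴ m²)(2724 s) = 2.884 J.
Photons incident: 2.884 / 6.150×10⁻¹⁹ = 4.689×10¹⁸, i.e. 4.689×10¹⁸/6.022×10²³ = 7.786×10⁻⁶ mol.
Φ = 3.72×10⁻⁶ mol / 7.786×10⁻⁶ mol photons = 0.48.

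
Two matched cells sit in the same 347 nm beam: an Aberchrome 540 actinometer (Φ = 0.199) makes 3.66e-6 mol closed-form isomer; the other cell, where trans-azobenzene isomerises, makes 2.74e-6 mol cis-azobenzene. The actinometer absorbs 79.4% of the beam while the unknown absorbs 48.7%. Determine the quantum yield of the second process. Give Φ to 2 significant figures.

Φ = 0.24

Photons absorbed by the actinometer: 3.66e-6 / 0.199 = 1.839e-5 mol.
Incident flux: 1.839e-5 / 0.794 = 2.316e-5 einstein.
Absorbed by unknown: 0.487 × 2.316e-5 = 1.128e-5 mol.
Φ(unknown) = 2.74e-6 / 1.128e-5 = 0.24.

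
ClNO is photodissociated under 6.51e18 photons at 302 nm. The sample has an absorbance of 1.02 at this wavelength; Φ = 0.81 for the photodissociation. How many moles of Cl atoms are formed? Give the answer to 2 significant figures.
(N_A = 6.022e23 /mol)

Moles of photons: 6.51e18 / 6.022e23 = 1.081e-5 mol.
Fraction absorbed: 1 − 10^(−1.02) = 0.9045.
Photons absorbed: 0.9045 × 1.081e-5 = 9.778e-6 mol.
Product: Φ × n_abs = 0.81 × 9.778e-6 = 7.920e-6 mol.

7.9e-6 mol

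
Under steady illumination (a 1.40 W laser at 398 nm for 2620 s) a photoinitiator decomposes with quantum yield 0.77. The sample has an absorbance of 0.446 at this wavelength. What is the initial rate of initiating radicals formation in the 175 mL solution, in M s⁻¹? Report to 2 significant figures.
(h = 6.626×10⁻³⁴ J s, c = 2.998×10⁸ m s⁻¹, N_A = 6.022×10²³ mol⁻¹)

1.3×10⁻⁵ M s⁻¹

Photon energy at 398 nm: hc/λ = (6.626×10⁻³⁴)(2.998×10⁸)/(398×10⁻⁹) = 4.991×10⁻¹⁹ J.
Energy delivered: (1.40 W)(2620 s) = 3668 J.
Photons incident: 3668 / 4.991×10⁻¹⁹ = 7.349×10²¹, i.e. 7.349×10²¹/6.022×10²³ = 0.01220 mol.
Fraction absorbed: 1 − 10^(−0.446) = 0.6419.
Photons absorbed: 0.6419 × 0.01220 = 0.007831 mol.
Product formed: 0.77 × 0.007831 = 0.006030 mol.
Rate: 0.006030 mol / (2620 s × 0.175 L) = 1.3×10⁻⁵ M s⁻¹.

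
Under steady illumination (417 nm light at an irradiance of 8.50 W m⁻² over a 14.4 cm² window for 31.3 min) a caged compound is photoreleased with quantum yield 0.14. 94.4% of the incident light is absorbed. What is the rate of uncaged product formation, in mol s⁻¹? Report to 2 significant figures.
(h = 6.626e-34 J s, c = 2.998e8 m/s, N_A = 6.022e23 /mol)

Photon energy at 417 nm: hc/λ = (6.626e-34)(2.998e8)/(417e-9) = 4.764e-19 J.
Energy delivered: (8.50 W m⁻²)(14.4e-4 m²)(1878 s) = 22.99 J.
Photons incident: 22.99 / 4.764e-19 = 4.826e19, i.e. 4.826e19/6.022e23 = 8.014e-5 mol.
Photons absorbed: 0.944 × 8.014e-5 = 7.565e-5 mol.
Product formed: 0.14 × 7.565e-5 = 1.059e-5 mol.
Rate: 1.059e-5 / 1878 s = 5.6e-9 mol s⁻¹.

5.6e-9 mol s⁻¹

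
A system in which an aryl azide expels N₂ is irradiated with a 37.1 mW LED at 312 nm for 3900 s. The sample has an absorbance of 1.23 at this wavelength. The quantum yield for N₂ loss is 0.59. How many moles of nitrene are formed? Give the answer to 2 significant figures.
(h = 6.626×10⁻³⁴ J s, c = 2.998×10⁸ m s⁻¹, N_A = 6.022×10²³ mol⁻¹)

2.1×10⁻⁴ mol

Photon energy at 312 nm: hc/λ = (6.626×10⁻³⁴)(2.998×10⁸)/(312×10⁻⁹) = 6.367×10⁻¹⁹ J.
Energy delivered: (37.1 mW)(3900 s) = 144.7 J.
Photons incident: 144.7 / 6.367×10⁻¹⁹ = 2.273×10²⁰, i.e. 2.273×10²⁰/6.022×10²³ = 3.774×10⁻⁴ mol.
Fraction absorbed: 1 − 10^(−1.23) = 0.9411.
Photons absorbed: 0.9411 × 3.774×10⁻⁴ = 3.552×10⁻⁴ mol.
Product: Φ × n_abs = 0.59 × 3.552×10⁻⁴ = 2.096×10⁻⁴ mol.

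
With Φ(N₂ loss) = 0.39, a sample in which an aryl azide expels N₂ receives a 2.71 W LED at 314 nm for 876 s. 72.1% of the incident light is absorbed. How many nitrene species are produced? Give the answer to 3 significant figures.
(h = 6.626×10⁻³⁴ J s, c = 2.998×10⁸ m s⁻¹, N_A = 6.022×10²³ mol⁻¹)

Photon energy at 314 nm: hc/λ = (6.626×10⁻³⁴)(2.998×10⁸)/(314×10⁻⁹) = 6.326×10⁻¹⁹ J.
Energy delivered: (2.71 W)(876 s) = 2374 J.
Photons incident: 2374 / 6.326×10⁻¹⁹ = 3.753×10²¹, i.e. 3.753×10²¹/6.022×10²³ = 0.006232 mol.
Photons absorbed: 0.721 × 0.006232 = 0.004493 mol.
Product: Φ × n_abs = 0.39 × 0.004493 = 0.001752 mol.
As a count: 0.001752 × 6.022×10²³ = 1.06×10²¹.

1.06×10²¹ species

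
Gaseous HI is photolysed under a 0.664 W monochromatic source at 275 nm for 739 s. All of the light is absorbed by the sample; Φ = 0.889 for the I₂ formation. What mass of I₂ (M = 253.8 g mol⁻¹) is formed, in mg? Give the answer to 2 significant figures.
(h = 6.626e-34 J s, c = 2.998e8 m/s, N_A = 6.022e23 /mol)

Photon energy at 275 nm: hc/λ = (6.626e-34)(2.998e8)/(275e-9) = 7.224e-19 J.
Energy delivered: (0.664 W)(739 s) = 490.7 J.
Photons incident: 490.7 / 7.224e-19 = 6.793e20, i.e. 6.793e20/6.022e23 = 0.001128 mol.
Product: Φ × n_abs = 0.889 × 0.001128 = 0.001003 mol.
Mass: 0.001003 × 253.8 = 0.2546 g = 250 mg.

250 mg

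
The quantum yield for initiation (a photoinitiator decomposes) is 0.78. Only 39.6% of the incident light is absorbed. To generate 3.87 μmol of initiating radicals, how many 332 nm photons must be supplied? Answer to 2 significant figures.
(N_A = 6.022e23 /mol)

Product: 3.87 μmol = 3.87e-6 mol.
Photons that must be absorbed: 3.87e-6 / 0.78 = 4.962e-6 mol.
Incident photons needed: 4.962e-6 / 0.396 = 1.253e-5 mol.
Photon count: 1.253e-5 × 6.022e23 = 7.5e18.

7.5e18 photons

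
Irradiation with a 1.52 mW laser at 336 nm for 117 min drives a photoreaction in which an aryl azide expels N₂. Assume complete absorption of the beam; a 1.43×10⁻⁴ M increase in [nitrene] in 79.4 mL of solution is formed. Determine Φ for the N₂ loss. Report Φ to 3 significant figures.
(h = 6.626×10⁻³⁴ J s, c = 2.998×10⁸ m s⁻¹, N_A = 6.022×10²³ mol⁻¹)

Product: (1.43×10⁻⁴ M)(0.0794 L) = 1.135×10⁻⁵ mol.
Photon energy at 336 nm: hc/λ = (6.626×10⁻³⁴)(2.998×10⁸)/(336×10⁻⁹) = 5.912×10⁻¹⁹ J.
Energy delivered: (1.52 mW)(7020 s) = 10.67 J.
Photons incident: 10.67 / 5.912×10⁻¹⁹ = 1.805×10¹⁹, i.e. 1.805×10¹⁹/6.022×10²³ = 2.997×10⁻⁵ mol.
Φ = 1.135×10⁻⁵ mol / 2.997×10⁻⁵ mol photons = 0.379.

Φ = 0.379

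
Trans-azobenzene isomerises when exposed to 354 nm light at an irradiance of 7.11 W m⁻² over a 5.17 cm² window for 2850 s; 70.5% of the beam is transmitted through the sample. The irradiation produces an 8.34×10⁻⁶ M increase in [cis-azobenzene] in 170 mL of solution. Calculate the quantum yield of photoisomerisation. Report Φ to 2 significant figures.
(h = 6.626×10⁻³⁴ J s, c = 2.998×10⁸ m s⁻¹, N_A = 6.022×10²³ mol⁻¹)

Product: (8.34×10⁻⁶ M)(0.17 L) = 1.418×10⁻⁶ mol.
Photon energy at 354 nm: hc/λ = (6.626×10⁻³⁴)(2.998×10⁸)/(354×10⁻⁹) = 5.612×10⁻¹⁹ J.
Energy delivered: (7.11 W m⁻²)(5.17×10⁻⁴ m²)(2850 s) = 10.48 J.
Photons incident: 10.48 / 5.612×10⁻¹⁹ = 1.867×10¹⁹, i.e. 1.867×10¹⁹/6.022×10²³ = 3.100×10⁻⁵ mol.
Fraction absorbed: 1 − 70.5/100 = 0.2950.
Photons absorbed: 0.2950 × 3.100×10⁻⁵ = 9.145×10⁻⁶ mol.
Φ = 1.418×10⁻⁶ mol / 9.145×10⁻⁶ mol photons = 0.16.

Φ = 0.16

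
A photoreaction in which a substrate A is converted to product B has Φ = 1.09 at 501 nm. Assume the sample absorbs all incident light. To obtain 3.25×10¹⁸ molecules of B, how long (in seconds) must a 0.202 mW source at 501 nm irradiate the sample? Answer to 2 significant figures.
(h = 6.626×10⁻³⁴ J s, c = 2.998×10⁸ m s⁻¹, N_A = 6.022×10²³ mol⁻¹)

Product: 3.25×10¹⁸ / 6.022×10²³ = 5.397×10⁻⁶ mol.
Photons that must be absorbed: 5.397×10⁻⁶ / 1.09 = 4.951×10⁻⁶ mol.
Photon energy: hc/λ = 3.965×10⁻¹⁹ J; per mole, 2.388×10⁵ J mol⁻¹.
Energy required: 4.951×10⁻⁶ × 2.388×10⁵ = 1.182 J.
Time: 1.182 J / 0.000202 W = 5900 s.

t ≈ 5900 s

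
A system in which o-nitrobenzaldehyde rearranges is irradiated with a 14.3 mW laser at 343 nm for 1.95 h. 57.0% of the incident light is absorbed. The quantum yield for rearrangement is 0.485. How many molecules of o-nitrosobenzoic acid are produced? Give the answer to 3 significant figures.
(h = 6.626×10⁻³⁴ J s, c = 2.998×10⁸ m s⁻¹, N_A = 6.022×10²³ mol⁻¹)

4.79×10¹⁹ molecules

Photon energy at 343 nm: hc/λ = (6.626×10⁻³⁴)(2.998×10⁸)/(343×10⁻⁹) = 5.791×10⁻¹⁹ J.
Energy delivered: (14.3 mW)(7020 s) = 100.4 J.
Photons incident: 100.4 / 5.791×10⁻¹⁹ = 1.734×10²⁰, i.e. 1.734×10²⁰/6.022×10²³ = 2.879×10⁻⁴ mol.
Photons absorbed: 0.570 × 2.879×10⁻⁴ = 1.641×10⁻⁴ mol.
Product: Φ × n_abs = 0.485 × 1.641×10⁻⁴ = 7.959×10⁻⁵ mol.
As a count: 7.959×10⁻⁵ × 6.022×10²³ = 4.79×10¹⁹.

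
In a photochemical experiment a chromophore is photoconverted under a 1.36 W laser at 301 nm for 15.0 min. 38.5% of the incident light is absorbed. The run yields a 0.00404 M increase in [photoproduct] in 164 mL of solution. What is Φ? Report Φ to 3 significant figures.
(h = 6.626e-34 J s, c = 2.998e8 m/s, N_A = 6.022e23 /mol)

Φ = 0.559

Product: (0.00404 M)(0.164 L) = 6.626e-4 mol.
Photon energy at 301 nm: hc/λ = (6.626e-34)(2.998e8)/(301e-9) = 6.600e-19 J.
Energy delivered: (1.36 W)(900 s) = 1224 J.
Photons incident: 1224 / 6.600e-19 = 1.855e21, i.e. 1.855e21/6.022e23 = 0.003080 mol.
Photons absorbed: 0.385 × 0.003080 = 0.001186 mol.
Φ = 6.626e-4 mol / 0.001186 mol photons = 0.559.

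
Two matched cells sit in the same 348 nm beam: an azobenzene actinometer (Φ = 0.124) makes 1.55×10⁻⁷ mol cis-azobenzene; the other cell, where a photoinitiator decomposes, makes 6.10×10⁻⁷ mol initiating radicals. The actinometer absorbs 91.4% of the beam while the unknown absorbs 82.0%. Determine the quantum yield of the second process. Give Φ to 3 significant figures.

Φ = 0.544

Photons absorbed by the actinometer: 1.55×10⁻⁷ / 0.124 = 1.250×10⁻⁶ mol.
Incident flux: 1.250×10⁻⁶ / 0.914 = 1.368×10⁻⁶ einstein.
Absorbed by unknown: 0.820 × 1.368×10⁻⁶ = 1.122×10⁻⁶ mol.
Φ(unknown) = 6.10×10⁻⁷ / 1.122×10⁻⁶ = 0.544.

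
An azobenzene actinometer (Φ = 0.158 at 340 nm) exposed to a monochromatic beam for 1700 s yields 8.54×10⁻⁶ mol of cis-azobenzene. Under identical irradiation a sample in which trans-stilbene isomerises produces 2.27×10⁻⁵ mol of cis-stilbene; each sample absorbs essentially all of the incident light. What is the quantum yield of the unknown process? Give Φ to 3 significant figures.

Photons absorbed by the actinometer: 8.54×10⁻⁶ / 0.158 = 5.405×10⁻⁵ mol.
Φ(unknown) = 2.27×10⁻⁵ / 5.405×10⁻⁵ = 0.420.

Φ = 0.420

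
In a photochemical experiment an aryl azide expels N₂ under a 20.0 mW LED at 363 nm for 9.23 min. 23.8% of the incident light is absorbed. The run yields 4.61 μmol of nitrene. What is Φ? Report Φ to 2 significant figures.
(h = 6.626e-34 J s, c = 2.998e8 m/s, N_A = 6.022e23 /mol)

Φ = 0.58

Product: 4.61 μmol = 4.61e-6 mol.
Photon energy at 363 nm: hc/λ = (6.626e-34)(2.998e8)/(363e-9) = 5.472e-19 J.
Energy delivered: (20.0 mW)(553.8 s) = 11.08 J.
Photons incident: 11.08 / 5.472e-19 = 2.025e19, i.e. 2.025e19/6.022e23 = 3.363e-5 mol.
Photons absorbed: 0.238 × 3.363e-5 = 8.004e-6 mol.
Φ = 4.61e-6 mol / 8.004e-6 mol photons = 0.58.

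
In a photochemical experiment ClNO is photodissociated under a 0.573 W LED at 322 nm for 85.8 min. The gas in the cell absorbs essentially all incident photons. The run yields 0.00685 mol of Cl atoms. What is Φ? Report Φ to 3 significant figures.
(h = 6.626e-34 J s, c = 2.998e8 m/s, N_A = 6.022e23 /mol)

Φ = 0.863

Photon energy at 322 nm: hc/λ = (6.626e-34)(2.998e8)/(322e-9) = 6.169e-19 J.
Energy delivered: (0.573 W)(5148 s) = 2950 J.
Photons incident: 2950 / 6.169e-19 = 4.782e21, i.e. 4.782e21/6.022e23 = 0.007941 mol.
Φ = 0.00685 mol / 0.007941 mol photons = 0.863.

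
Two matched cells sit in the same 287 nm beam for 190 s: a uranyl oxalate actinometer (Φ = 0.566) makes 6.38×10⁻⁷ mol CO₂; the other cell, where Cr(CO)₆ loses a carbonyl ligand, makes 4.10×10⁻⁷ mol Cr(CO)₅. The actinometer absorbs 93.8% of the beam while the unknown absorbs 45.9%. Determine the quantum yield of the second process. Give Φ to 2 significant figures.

Φ = 0.74

Photons absorbed by the actinometer: 6.38×10⁻⁷ / 0.566 = 1.127×10⁻⁶ mol.
Incident flux: 1.127×10⁻⁶ / 0.938 = 1.201×10⁻⁶ einstein.
Absorbed by unknown: 0.459 × 1.201×10⁻⁶ = 5.513×10⁻⁷ mol.
Φ(unknown) = 4.10×10⁻⁷ / 5.513×10⁻⁷ = 0.74.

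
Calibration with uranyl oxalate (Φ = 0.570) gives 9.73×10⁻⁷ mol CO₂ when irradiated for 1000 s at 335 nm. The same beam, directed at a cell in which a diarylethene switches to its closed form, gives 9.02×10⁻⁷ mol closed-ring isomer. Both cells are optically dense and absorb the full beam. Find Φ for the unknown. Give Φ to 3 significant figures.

Φ = 0.528

Photons absorbed by the actinometer: 9.73×10⁻⁷ / 0.570 = 1.707×10⁻⁶ mol.
Φ(unknown) = 9.02×10⁻⁷ / 1.707×10⁻⁶ = 0.528.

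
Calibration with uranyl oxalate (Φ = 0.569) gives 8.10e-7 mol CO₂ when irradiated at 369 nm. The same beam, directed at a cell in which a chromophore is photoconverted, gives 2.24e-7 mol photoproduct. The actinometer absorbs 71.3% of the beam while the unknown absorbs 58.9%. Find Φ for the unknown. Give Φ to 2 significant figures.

Photons absorbed by the actinometer: 8.10e-7 / 0.569 = 1.424e-6 mol.
Incident flux: 1.424e-6 / 0.713 = 1.997e-6 einstein.
Absorbed by unknown: 0.589 × 1.997e-6 = 1.176e-6 mol.
Φ(unknown) = 2.24e-7 / 1.176e-6 = 0.19.

Φ = 0.19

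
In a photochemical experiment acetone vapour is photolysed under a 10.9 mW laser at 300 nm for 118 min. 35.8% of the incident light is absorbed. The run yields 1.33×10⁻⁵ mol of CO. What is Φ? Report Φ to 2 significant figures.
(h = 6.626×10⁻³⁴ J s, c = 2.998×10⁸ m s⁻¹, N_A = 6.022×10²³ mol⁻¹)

Photon energy at 300 nm: hc/λ = (6.626×10⁻³⁴)(2.998×10⁸)/(300×10⁻⁹) = 6.622×10⁻¹⁹ J.
Energy delivered: (10.9 mW)(7080 s) = 77.17 J.
Photons incident: 77.17 / 6.622×10⁻¹⁹ = 1.165×10²⁰, i.e. 1.165×10²⁰/6.022×10²³ = 1.935×10⁻⁴ mol.
Photons absorbed: 0.358 × 1.935×10⁻⁴ = 6.927×10⁻⁵ mol.
Φ = 1.33×10⁻⁵ mol / 6.927×10⁻⁵ mol photons = 0.19.

Φ = 0.19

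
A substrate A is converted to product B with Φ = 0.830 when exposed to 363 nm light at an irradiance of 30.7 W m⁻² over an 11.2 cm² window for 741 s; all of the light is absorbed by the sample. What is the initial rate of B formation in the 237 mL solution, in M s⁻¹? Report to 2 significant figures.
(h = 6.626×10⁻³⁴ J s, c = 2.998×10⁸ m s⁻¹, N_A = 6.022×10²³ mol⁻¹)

3.7×10⁻⁷ M s⁻¹

Photon energy at 363 nm: hc/λ = (6.626×10⁻³⁴)(2.998×10⁸)/(363×10⁻⁹) = 5.472×10⁻¹⁹ J.
Energy delivered: (30.7 W m⁻²)(11.2×10⁻⁴ m²)(741 s) = 25.48 J.
Photons incident: 25.48 / 5.472×10⁻¹⁹ = 4.656×10¹⁹, i.e. 4.656×10¹⁹/6.022×10²³ = 7.732×10⁻⁵ mol.
Product formed: 0.830 × 7.732×10⁻⁵ = 6.418×10⁻⁵ mol.
Rate: 6.418×10⁻⁵ mol / (741 s × 0.237 L) = 3.7×10⁻⁷ M s⁻¹.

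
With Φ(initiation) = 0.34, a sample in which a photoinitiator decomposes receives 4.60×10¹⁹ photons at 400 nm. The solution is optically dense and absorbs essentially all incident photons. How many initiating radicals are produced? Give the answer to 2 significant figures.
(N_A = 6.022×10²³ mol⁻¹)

Moles of photons: 4.60×10¹⁹ / 6.022×10²³ = 7.639×10⁻⁵ mol.
Product: Φ × n_abs = 0.34 × 7.639×10⁻⁵ = 2.597×10⁻⁵ mol.
As a count: 2.597×10⁻⁵ × 6.022×10²³ = 1.6×10¹⁹.

1.6×10¹⁹ initiating radicals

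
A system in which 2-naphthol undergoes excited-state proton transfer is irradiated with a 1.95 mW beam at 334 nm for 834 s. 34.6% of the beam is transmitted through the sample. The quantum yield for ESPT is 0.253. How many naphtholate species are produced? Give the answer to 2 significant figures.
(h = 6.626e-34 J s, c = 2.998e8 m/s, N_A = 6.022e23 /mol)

Photon energy at 334 nm: hc/λ = (6.626e-34)(2.998e8)/(334e-9) = 5.948e-19 J.
Energy delivered: (1.95 mW)(834 s) = 1.626 J.
Photons incident: 1.626 / 5.948e-19 = 2.734e18, i.e. 2.734e18/6.022e23 = 4.540e-6 mol.
Fraction absorbed: 1 − 34.6/100 = 0.6540.
Photons absorbed: 0.6540 × 4.540e-6 = 2.969e-6 mol.
Product: Φ × n_abs = 0.253 × 2.969e-6 = 7.512e-7 mol.
As a count: 7.512e-7 × 6.022e23 = 4.5e17.

4.5e17 species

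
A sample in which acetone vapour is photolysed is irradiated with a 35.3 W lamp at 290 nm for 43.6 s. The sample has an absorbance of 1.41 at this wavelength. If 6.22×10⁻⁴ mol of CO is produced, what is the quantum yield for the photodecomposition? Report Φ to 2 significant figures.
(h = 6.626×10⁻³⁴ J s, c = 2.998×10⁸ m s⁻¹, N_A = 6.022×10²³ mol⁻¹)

Photon energy at 290 nm: hc/λ = (6.626×10⁻³⁴)(2.998×10⁸)/(290×10⁻⁹) = 6.850×10⁻¹⁹ J.
Energy delivered: (35.3 W)(43.6 s) = 1539 J.
Photons incident: 1539 / 6.850×10⁻¹⁹ = 2.247×10²¹, i.e. 2.247×10²¹/6.022×10²³ = 0.003731 mol.
Fraction absorbed: 1 − 10^(−1.41) = 0.9611.
Photons absorbed: 0.9611 × 0.003731 = 0.003586 mol.
Φ = 6.22×10⁻⁴ mol / 0.003586 mol photons = 0.17.

Φ = 0.17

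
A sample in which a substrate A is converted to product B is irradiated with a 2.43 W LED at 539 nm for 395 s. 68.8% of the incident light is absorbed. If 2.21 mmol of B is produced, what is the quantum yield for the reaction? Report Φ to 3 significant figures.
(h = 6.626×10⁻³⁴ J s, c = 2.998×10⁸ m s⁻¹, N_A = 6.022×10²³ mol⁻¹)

Product: 2.21 mmol = 0.00221 mol.
Photon energy at 539 nm: hc/λ = (6.626×10⁻³⁴)(2.998×10⁸)/(539×10⁻⁹) = 3.685×10⁻¹⁹ J.
Energy delivered: (2.43 W)(395 s) = 959.9 J.
Photons incident: 959.9 / 3.685×10⁻¹⁹ = 2.605×10²¹, i.e. 2.605×10²¹/6.022×10²³ = 0.004326 mol.
Photons absorbed: 0.688 × 0.004326 = 0.002976 mol.
Φ = 0.00221 mol / 0.002976 mol photons = 0.743.

Φ = 0.743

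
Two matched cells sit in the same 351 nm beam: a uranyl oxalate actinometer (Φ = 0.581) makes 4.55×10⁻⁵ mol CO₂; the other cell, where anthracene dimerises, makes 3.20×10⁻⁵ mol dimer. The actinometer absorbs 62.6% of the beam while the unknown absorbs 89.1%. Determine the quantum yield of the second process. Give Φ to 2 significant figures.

Photons absorbed by the actinometer: 4.55×10⁻⁵ / 0.581 = 7.831×10⁻⁵ mol.
Incident flux: 7.831×10⁻⁵ / 0.626 = 1.251×10⁻⁴ einstein.
Absorbed by unknown: 0.891 × 1.251×10⁻⁴ = 1.115×10⁻⁴ mol.
Φ(unknown) = 3.20×10⁻⁵ / 1.115×10⁻⁴ = 0.29.

Φ = 0.29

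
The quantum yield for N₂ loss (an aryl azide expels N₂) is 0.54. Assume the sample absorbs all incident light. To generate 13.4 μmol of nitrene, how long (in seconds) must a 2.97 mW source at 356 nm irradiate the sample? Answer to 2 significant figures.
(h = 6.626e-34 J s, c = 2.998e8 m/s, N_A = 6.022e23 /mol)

Product: 13.4 μmol = 1.34e-5 mol.
Photons that must be absorbed: 1.34e-5 / 0.54 = 2.481e-5 mol.
Photon energy: hc/λ = 5.580e-19 J; per mole, 3.360e5 J mol⁻¹.
Energy required: 2.481e-5 × 3.360e5 = 8.336 J.
Time: 8.336 J / 0.00297 W = 2800 s.

t ≈ 2800 s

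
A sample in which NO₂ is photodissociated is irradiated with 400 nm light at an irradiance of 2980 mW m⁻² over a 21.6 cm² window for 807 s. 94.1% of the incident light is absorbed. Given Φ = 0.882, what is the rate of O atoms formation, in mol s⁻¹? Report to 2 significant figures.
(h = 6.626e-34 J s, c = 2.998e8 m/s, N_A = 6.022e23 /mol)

Photon energy at 400 nm: hc/λ = (6.626e-34)(2.998e8)/(400e-9) = 4.966e-19 J.
Energy delivered: (2980 mW m⁻²)(21.6e-4 m²)(807 s) = 5.194 J.
Photons incident: 5.194 / 4.966e-19 = 1.046e19, i.e. 1.046e19/6.022e23 = 1.737e-5 mol.
Photons absorbed: 0.941 × 1.737e-5 = 1.635e-5 mol.
Product formed: 0.882 × 1.635e-5 = 1.442e-5 mol.
Rate: 1.442e-5 / 807 s = 1.8e-8 mol s⁻¹.

1.8e-8 mol s⁻¹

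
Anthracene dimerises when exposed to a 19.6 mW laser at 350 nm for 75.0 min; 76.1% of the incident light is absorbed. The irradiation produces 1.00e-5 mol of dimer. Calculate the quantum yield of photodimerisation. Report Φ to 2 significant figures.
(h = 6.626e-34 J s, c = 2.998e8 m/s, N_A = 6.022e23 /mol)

Φ = 0.051

Photon energy at 350 nm: hc/λ = (6.626e-34)(2.998e8)/(350e-9) = 5.676e-19 J.
Energy delivered: (19.6 mW)(4500 s) = 88.20 J.
Photons incident: 88.20 / 5.676e-19 = 1.554e20, i.e. 1.554e20/6.022e23 = 2.581e-4 mol.
Photons absorbed: 0.761 × 2.581e-4 = 1.964e-4 mol.
Φ = 1.00e-5 mol / 1.964e-4 mol photons = 0.051.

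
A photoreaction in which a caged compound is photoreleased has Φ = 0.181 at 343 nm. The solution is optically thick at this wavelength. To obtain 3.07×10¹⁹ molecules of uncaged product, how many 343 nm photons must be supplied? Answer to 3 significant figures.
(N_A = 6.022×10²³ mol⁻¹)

1.70×10²⁰ photons

Product: 3.07×10¹⁹ / 6.022×10²³ = 5.098×10⁻⁵ mol.
Photons that must be absorbed: 5.098×10⁻⁵ / 0.181 = 2.817×10⁻⁴ mol.
Photon count: 2.817×10⁻⁴ × 6.022×10²³ = 1.70×10²⁰.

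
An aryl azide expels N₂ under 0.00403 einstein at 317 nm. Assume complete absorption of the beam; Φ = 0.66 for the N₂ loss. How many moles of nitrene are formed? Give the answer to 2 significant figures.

Product: Φ × n_abs = 0.66 × 0.00403 = 0.002660 mol.

0.0027 mol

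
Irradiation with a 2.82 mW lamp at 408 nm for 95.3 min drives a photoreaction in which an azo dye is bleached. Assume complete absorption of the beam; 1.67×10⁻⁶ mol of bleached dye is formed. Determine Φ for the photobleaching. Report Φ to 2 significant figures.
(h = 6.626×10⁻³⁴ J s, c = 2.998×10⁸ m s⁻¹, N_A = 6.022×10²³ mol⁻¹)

Φ = 0.030

Photon energy at 408 nm: hc/λ = (6.626×10⁻³⁴)(2.998×10⁸)/(408×10⁻⁹) = 4.869×10⁻¹⁹ J.
Energy delivered: (2.82 mW)(5718 s) = 16.12 J.
Photons incident: 16.12 / 4.869×10⁻¹⁹ = 3.311×10¹⁹, i.e. 3.311×10¹⁹/6.022×10²³ = 5.498×10⁻⁵ mol.
Φ = 1.67×10⁻⁶ mol / 5.498×10⁻⁵ mol photons = 0.030.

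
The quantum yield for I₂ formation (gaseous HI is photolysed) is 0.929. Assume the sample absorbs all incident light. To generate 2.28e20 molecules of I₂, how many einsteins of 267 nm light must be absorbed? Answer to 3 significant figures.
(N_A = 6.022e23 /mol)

Product: 2.28e20 / 6.022e23 = 3.786e-4 mol.
Photons that must be absorbed: 3.786e-4 / 0.929 = 4.075e-4 mol.

4.08e-4 einstein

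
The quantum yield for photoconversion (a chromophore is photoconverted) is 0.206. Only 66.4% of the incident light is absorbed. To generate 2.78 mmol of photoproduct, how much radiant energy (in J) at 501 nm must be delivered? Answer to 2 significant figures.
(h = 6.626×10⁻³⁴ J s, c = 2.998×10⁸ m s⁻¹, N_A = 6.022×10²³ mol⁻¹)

Product: 2.78 mmol = 0.00278 mol.
Photons that must be absorbed: 0.00278 / 0.206 = 0.01350 mol.
Incident photons needed: 0.01350 / 0.664 = 0.02033 mol.
Photon energy: hc/λ = 3.965×10⁻¹⁹ J; per mole, 2.388×10⁵ J mol⁻¹.
Energy required: 0.02033 × 2.388×10⁵ = 4900 J.

4900 J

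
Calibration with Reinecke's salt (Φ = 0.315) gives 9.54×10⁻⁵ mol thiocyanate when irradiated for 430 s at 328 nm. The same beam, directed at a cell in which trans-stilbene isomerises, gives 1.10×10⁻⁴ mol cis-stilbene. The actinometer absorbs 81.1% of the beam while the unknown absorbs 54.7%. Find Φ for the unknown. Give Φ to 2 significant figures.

Photons absorbed by the actinometer: 9.54×10⁻⁵ / 0.315 = 3.029×10⁻⁴ mol.
Incident flux: 3.029×10⁻⁴ / 0.811 = 3.735×10⁻⁴ einstein.
Absorbed by unknown: 0.547 × 3.735×10⁻⁴ = 2.043×10⁻⁴ mol.
Φ(unknown) = 1.10×10⁻⁴ / 2.043×10⁻⁴ = 0.54.

Φ = 0.54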